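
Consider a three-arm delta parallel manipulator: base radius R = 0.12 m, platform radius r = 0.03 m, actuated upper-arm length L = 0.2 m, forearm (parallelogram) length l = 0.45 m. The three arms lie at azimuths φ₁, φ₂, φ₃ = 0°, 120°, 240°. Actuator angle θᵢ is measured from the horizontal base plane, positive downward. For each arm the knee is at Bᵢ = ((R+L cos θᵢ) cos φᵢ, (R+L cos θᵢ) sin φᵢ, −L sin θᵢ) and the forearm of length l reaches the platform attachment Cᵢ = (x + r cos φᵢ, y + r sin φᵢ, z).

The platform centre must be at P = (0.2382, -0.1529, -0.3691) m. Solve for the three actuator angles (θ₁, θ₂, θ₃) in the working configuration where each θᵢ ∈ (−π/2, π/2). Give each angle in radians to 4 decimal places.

φ1=0.0° → target in arm frame (0.2382, -0.1529)
  A=-0.1482, B=-0.3691, C=(l²−L²−A²−y'²−z²)/(2L)=-0.0477
  √(A²+B²)=0.3977;  θ1 = -1.9526+1.6910 ≈ -0.2616
φ2=120.0° → target in arm frame (-0.2515, -0.1298)
  A=0.3415, B=-0.3691, C=(l²−L²−A²−y'²−z²)/(2L)=-0.2681
  γ=atan2(-0.3691,0.3415)=-0.8242;  ψ=arccos(-0.5331)=2.1330;  θ2=γ+ψ≈1.3088
arm 3 (φ=240.0°): x'=0.0133, y'=0.2827
  A=0.0767, B=-0.3691, C=(l²−L²−A²−y'²−z²)/(2L)=-0.1489
  θ3 = atan2(B,A) + arccos(C/0.3770) = 0.6109

θ₁ = -0.2616, θ₂ = 1.3088, θ₃ = 0.6109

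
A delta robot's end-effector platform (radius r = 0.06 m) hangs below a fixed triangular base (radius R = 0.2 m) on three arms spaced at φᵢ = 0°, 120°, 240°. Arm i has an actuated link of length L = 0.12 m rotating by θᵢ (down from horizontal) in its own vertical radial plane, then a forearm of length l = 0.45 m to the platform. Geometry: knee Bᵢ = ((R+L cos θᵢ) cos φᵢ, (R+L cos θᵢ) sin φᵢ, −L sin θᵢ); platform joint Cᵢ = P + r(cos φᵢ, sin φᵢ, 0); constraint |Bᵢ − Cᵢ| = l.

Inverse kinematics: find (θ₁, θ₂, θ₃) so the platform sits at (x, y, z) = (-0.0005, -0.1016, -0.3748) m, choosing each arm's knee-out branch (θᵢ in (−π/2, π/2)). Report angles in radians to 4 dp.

rotate P by −φ1: (-0.0005, -0.1016, -0.3748)
  A cos θ + B sin θ = C:  0.1405·cos θ + -0.3748·sin θ = 0.0732
  γ=atan2(-0.3748,0.1405)=-1.2121;  ψ=arccos(0.1828)=1.3869;  θ1=γ+ψ≈0.1748
arm 2 (φ=120.0°): x'=-0.0877, y'=0.0512
  e−x'=0.2277;  (l²−L²−(e−x')²−y'²−z²)/2L = -0.0286
  θ2 = atan2(B,A) + arccos(C/0.4386) = 0.6113
arm 3 (φ=240.0°): x'=0.0882, y'=0.0504
  e−x'=0.0518;  (l²−L²−(e−x')²−y'²−z²)/2L = 0.1767
  √(A²+B²)=0.3784;  θ3 = -1.4336+1.0849 ≈ -0.3487

θ₁ = 0.1748, θ₂ = 0.6113, θ₃ = -0.3487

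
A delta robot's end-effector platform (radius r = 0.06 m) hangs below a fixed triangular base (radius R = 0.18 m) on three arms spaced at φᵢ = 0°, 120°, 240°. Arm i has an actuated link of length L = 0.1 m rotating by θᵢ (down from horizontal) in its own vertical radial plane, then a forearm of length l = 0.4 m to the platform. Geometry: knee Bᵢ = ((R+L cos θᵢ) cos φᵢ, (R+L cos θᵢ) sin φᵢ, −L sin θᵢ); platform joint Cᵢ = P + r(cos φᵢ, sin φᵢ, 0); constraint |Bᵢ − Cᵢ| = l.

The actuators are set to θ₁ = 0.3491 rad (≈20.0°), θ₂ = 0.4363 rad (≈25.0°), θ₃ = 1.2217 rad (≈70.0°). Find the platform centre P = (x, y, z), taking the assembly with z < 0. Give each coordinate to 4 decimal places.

arm 1 at φ=0.0°: ρ1 = 0.2140;  O1 = (0.2140, 0.0000, -0.0342)
arm 2 at φ=120.0°: ρ2 = 0.2106;  O2 = (-0.1053, 0.1824, -0.0423)
φ3=240.0°: virtual centre (-0.0771, -0.1335, -0.0940), radius l
|O₂|²−|O₁|² = -0.0008;  |O₃|²−|O₁|² = -0.0143
linear system: -0.6386x+0.3648y = -0.0008−-0.0161z; -0.5821x+-0.2671y = -0.0143−-0.1195z
det = 0.3829;  x = 0.0142+-0.1251z,  y = 0.0227+-0.1748z
into |P−O₁|² = l²: 1.0462z² + 0.1105z + -0.1184 = 0;  Δ = 0.5078;  z = -0.3933 or 0.2878 → z<0 root = -0.3933
x = 0.0634, y = 0.0915

(0.0634, 0.0915, -0.3933)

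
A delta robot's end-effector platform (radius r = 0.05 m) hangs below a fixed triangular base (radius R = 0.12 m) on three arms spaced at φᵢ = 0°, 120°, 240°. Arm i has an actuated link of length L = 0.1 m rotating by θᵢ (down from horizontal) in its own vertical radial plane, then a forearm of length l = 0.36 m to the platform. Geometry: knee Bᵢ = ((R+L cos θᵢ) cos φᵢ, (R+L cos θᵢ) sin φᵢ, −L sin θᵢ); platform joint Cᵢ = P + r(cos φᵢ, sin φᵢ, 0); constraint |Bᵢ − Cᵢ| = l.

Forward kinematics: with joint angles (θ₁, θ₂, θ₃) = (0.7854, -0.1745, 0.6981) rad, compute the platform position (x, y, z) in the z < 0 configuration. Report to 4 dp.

φ1=0.0°: virtual centre (0.1407, 0.0000, -0.0707), radius l
φ2=120.0°: virtual centre (-0.0842, 0.1459, 0.0174), radius l
arm 3 at φ=240.0°: ρ3 = 0.1466;  O3 = (-0.0733, -0.1270, -0.0643)
eliminate P² terms by subtracting sphere 1 from 2 and 3
[-0.4499 0.2918 0.1761]·P = 0.0039;  [-0.4280 -0.2539 0.0129]·P = 0.0008
det = 0.2391;  x = -0.0051+0.2027z,  y = 0.0054+-0.2911z
into |P−O₁|² = l²: 1.1258z² + 0.0791z + -0.1033 = 0;  Δ = 0.4714;  z = -0.3401 or 0.2698 → z<0 root = -0.3401
x = -0.0741, y = 0.1044

(-0.0741, 0.1044, -0.3401)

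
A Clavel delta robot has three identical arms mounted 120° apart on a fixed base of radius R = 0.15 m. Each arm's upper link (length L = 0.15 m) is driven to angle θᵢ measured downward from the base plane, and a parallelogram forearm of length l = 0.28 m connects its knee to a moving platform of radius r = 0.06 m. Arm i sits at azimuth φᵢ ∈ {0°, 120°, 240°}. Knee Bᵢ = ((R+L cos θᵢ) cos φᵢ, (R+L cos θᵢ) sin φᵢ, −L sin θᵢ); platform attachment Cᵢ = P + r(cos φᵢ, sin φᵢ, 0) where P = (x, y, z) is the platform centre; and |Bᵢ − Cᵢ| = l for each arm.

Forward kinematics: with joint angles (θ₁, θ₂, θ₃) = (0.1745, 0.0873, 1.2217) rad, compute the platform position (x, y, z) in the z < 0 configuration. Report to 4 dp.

(0.0595, 0.1163, -0.2080)

φ1=0.0°: virtual centre (0.2377, 0.0000, -0.0260), radius l
centre 2 = (0.2394·cos120.0°, 0.2394·sin120.0°, -0.0131) = (-0.1197, 0.2074, -0.0131)
arm 3 at φ=240.0°: (R−r)+L cos θ3 = 0.1413;  centre 3 = (-0.0707, -0.1224, -0.1410)
eliminate P² terms by subtracting sphere 1 from 2 and 3
linear system: -0.7149x+0.4147y = 0.0003−0.0259z; -0.6168x+-0.2448y = -0.0174−-0.2298z
Cramer: x(z) = 0.0165-0.2065z;  y(z) = 0.0292-0.4185z
quadratic in z: (1.2178)z²+(0.1190)z+(-0.0279)=0, √Δ=0.3876 → z ∈ {-0.2080, 0.1103}; z = -0.2080 (taking z<0)
x = 0.0595, y = 0.1163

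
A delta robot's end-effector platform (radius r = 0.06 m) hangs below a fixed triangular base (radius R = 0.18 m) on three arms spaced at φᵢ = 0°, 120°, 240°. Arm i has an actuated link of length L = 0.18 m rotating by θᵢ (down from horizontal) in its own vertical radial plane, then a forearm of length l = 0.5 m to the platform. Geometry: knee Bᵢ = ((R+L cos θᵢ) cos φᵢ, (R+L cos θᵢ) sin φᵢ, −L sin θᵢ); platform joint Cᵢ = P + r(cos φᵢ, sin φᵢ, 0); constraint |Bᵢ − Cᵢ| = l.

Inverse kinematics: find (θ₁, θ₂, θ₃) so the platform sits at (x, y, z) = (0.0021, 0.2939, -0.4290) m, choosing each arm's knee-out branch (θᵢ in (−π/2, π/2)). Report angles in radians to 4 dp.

θ₁ = 0.6979, θ₂ = -0.2621, θ₃ = 1.3959

arm 1 (φ=0.0°): x'=0.0021, y'=0.2939
  e−x'=0.1179;  (l²−L²−(e−x')²−y'²−z²)/2L = -0.1853
  γ=atan2(-0.4290,0.1179)=-1.3026;  ψ=arccos(-0.4166)=2.0005;  θ1=γ+ψ≈0.6979
arm 2 (φ=120.0°): x'=0.2535, y'=-0.1488
  A cos θ + B sin θ = C:  -0.1335·cos θ + -0.4290·sin θ = -0.0177
  √(A²+B²)=0.4493;  θ2 = -1.8724+1.6103 ≈ -0.2621
arm 3 (φ=240.0°): x'=-0.2556, y'=-0.1451
  A=0.3756, B=-0.4290, C=(l²−L²−A²−y'²−z²)/(2L)=-0.3571
  θ3 = atan2(B,A) + arccos(C/0.5702) = 1.3959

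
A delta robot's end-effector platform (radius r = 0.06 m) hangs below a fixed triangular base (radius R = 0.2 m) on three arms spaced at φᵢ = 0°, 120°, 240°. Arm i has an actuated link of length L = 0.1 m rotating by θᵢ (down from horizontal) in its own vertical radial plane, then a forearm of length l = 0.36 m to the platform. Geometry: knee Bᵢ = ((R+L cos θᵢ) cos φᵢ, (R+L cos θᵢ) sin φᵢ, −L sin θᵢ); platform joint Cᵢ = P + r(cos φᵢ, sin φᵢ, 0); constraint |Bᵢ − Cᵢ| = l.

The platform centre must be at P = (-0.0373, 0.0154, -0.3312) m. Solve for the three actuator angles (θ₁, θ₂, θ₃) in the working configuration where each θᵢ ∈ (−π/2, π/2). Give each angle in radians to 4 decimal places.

θ₁ = 0.7854, θ₂ = 0.3492, θ₃ = 0.5242

arm 1 (φ=0.0°): x'=-0.0373, y'=0.0154
  e−x'=0.1773;  (l²−L²−(e−x')²−y'²−z²)/2L = -0.1088
  γ=atan2(-0.3312,0.1773)=-1.0793;  ψ=arccos(-0.2897)=1.8647;  θ1=γ+ψ≈0.7854
φ2=120.0° → target in arm frame (0.0320, 0.0246)
  e−x'=0.1080;  (l²−L²−(e−x')²−y'²−z²)/2L = -0.0118
  θ2 = atan2(B,A) + arccos(C/0.3484) = 0.3492
arm 3 (φ=240.0°): x'=0.0053, y'=-0.0400
  A=0.1347, B=-0.3312, C=(l²−L²−A²−y'²−z²)/(2L)=-0.0492
  √(A²+B²)=0.3575;  θ3 = -1.1846+1.7088 ≈ 0.5242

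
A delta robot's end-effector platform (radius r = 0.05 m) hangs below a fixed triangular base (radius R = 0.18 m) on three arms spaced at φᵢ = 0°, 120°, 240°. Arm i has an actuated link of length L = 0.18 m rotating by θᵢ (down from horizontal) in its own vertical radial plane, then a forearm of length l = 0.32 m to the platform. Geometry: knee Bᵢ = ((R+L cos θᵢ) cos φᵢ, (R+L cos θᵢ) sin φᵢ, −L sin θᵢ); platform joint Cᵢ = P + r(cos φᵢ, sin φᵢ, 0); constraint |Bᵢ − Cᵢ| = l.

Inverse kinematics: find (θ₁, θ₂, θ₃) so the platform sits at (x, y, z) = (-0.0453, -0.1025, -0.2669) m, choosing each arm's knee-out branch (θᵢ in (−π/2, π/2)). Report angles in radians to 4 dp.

rotate P by −φ1: (-0.0453, -0.1025, -0.2669)
  A cos θ + B sin θ = C:  0.1753·cos θ + -0.2669·sin θ = -0.1180
  θ1 = atan2(B,A) + arccos(C/0.3193) = 0.9596
φ2=120.0° → target in arm frame (-0.0661, 0.0905)
  A cos θ + B sin θ = C:  0.1961·cos θ + -0.2669·sin θ = -0.1330
  γ=atan2(-0.2669,0.1961)=-0.9371;  ψ=arccos(-0.4016)=1.9841;  θ2=γ+ψ≈1.0470
arm 3 (φ=240.0°): x'=0.1114, y'=0.0120
  e−x'=0.0186;  (l²−L²−(e−x')²−y'²−z²)/2L = -0.0048
  γ=atan2(-0.2669,0.0186)=-1.5013;  ψ=arccos(-0.0179)=1.5887;  θ3=γ+ψ≈0.0874

θ₁ = 0.9596, θ₂ = 1.0470, θ₃ = 0.0874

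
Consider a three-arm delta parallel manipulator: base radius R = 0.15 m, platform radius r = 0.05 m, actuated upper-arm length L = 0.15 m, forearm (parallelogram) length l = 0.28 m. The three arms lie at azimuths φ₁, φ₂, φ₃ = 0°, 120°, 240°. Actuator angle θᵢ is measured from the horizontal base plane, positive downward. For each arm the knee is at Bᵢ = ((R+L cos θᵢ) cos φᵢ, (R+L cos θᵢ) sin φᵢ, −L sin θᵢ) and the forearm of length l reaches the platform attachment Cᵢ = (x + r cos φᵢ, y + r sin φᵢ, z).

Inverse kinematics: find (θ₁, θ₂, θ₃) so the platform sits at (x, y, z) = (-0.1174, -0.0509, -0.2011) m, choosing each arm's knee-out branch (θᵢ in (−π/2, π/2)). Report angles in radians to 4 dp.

φ1=0.0° → target in arm frame (-0.1174, -0.0509)
  e−x'=0.2174;  (l²−L²−(e−x')²−y'²−z²)/2L = -0.1146
  γ=atan2(-0.2011,0.2174)=-0.7465;  ψ=arccos(-0.3871)=1.9683;  θ1=γ+ψ≈1.2218
arm 2 (φ=120.0°): x'=0.0146, y'=0.1271
  A=0.0854, B=-0.2011, C=(l²−L²−A²−y'²−z²)/(2L)=-0.0266
  γ=atan2(-0.2011,0.0854)=-1.1693;  ψ=arccos(-0.1219)=1.6930;  θ2=γ+ψ≈0.5237
φ3=240.0° → target in arm frame (0.1028, -0.0762)
  A=-0.0028, B=-0.2011, C=(l²−L²−A²−y'²−z²)/(2L)=0.0321
  √(A²+B²)=0.2011;  θ3 = -1.5846+1.4103 ≈ -0.1743

θ₁ = 1.2218, θ₂ = 0.5237, θ₃ = -0.1743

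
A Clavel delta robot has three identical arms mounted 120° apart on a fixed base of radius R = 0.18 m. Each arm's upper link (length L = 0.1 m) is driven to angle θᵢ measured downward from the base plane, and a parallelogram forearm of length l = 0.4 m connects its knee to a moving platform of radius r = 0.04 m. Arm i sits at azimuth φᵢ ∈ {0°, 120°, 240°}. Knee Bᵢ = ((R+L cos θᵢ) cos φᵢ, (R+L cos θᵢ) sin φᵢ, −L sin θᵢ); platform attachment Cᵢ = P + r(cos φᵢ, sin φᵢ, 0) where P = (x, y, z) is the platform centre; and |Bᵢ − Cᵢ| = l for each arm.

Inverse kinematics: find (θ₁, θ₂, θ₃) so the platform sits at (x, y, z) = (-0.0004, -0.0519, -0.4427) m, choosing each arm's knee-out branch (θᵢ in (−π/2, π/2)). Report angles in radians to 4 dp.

rotate P by −φ1: (-0.0004, -0.0519, -0.4427)
  e−x'=0.1404;  (l²−L²−(e−x')²−y'²−z²)/2L = -0.3419
  γ=atan2(-0.4427,0.1404)=-1.2637;  ψ=arccos(-0.7363)=2.3983;  θ1=γ+ψ≈1.1346
φ2=120.0° → target in arm frame (-0.0447, 0.0263)
  A cos θ + B sin θ = C:  0.1847·cos θ + -0.4427·sin θ = -0.4040
  γ=atan2(-0.4427,0.1847)=-1.1755;  ψ=arccos(-0.8423)=2.5722;  θ2=γ+ψ≈1.3968
φ3=240.0° → target in arm frame (0.0451, 0.0256)
  e−x'=0.0949;  (l²−L²−(e−x')²−y'²−z²)/2L = -0.2782
  γ=atan2(-0.4427,0.0949)=-1.3597;  ψ=arccos(-0.6144)=2.2325;  θ3=γ+ψ≈0.8727

θ₁ = 1.1346, θ₂ = 1.3968, θ₃ = 0.8727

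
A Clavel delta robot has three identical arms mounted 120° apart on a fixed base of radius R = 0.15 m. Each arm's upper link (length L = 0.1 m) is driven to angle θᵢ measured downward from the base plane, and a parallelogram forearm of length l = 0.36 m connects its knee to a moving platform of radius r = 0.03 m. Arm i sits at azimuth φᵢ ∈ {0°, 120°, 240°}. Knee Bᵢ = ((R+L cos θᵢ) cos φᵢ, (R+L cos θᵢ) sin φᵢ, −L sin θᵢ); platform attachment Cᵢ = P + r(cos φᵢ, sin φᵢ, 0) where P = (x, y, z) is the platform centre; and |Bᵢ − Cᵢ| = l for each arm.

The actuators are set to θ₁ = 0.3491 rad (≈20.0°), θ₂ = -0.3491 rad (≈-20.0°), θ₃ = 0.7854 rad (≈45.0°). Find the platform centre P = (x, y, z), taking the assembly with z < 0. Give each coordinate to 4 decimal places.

(-0.0077, 0.0977, -0.3005)

arm 1 at φ=0.0°: ρ1 = 0.2140;  O1 = (0.2140, 0.0000, -0.0342)
O2 = (0.2140·cos120.0°, 0.2140·sin120.0°, 0.0342) = (-0.1070, 0.1853, 0.0342)
arm 3 at φ=240.0°: ρ3 = 0.1907;  O3 = (-0.0954, -0.1652, -0.0707)
subtract pairs → two planes through P
[-0.6419 0.3706 0.1368]·P = 0.0000;  [-0.6186 -0.3303 -0.0730]·P = -0.0056
Cramer: x(z) = 0.0047+0.0411z;  y(z) = 0.0081-0.2980z
sphere 1 gives Az²+Bz+C=0 with A=1.0905, B=0.0464, C=-0.0846;  B²−4AC=0.3710;  roots -0.3005, 0.2580;  negative root z = -0.3005
x = -0.0077, y = 0.0977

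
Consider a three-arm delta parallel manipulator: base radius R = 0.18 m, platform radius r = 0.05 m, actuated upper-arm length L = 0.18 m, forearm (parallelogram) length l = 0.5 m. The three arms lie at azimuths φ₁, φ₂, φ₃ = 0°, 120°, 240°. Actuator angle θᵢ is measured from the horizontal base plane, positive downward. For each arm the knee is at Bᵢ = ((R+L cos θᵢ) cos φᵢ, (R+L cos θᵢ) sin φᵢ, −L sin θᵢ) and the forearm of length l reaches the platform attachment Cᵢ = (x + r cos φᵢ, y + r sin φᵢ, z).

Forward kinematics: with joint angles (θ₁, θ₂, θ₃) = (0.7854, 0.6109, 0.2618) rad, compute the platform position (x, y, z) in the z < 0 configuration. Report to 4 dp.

(-0.0737, -0.0608, -0.4971)

O1 = (0.2573·cos0.0°, 0.2573·sin0.0°, -0.1273) = (0.2573, 0.0000, -0.1273)
φ2=120.0°: virtual centre (-0.1387, 0.2403, -0.1032), radius l
arm 3 at φ=240.0°: e+L cos θ3 = 0.3039;  O3 = (-0.1519, -0.2632, -0.0466)
subtract pairs → two planes through P
plane₁₂: -0.7920x+0.4805y+0.0481z = 0.0052
Cramer: x(z) = -0.0106+0.1270z;  y(z) = -0.0065+0.1092z
sphere 1 gives Az²+Bz+C=0 with A=1.0280, B=0.1851, C=-0.1620;  B²−4AC=0.7005;  roots -0.4971, 0.3170;  negative root z = -0.4971
x = -0.0737, y = -0.0608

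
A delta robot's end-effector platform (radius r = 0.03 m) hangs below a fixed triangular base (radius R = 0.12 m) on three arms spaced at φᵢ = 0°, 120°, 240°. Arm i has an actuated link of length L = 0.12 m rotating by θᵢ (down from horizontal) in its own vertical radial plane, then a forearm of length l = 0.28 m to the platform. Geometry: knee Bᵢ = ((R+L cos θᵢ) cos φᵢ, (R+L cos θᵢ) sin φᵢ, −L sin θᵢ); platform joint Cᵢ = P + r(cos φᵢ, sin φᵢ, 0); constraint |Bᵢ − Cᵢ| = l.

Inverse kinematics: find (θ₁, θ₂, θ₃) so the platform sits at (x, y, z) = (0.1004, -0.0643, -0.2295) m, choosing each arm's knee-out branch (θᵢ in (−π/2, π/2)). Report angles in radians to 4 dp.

φ1=0.0° → target in arm frame (0.1004, -0.0643)
  A cos θ + B sin θ = C:  -0.0104·cos θ + -0.2295·sin θ = 0.0295
  θ1 = atan2(B,A) + arccos(C/0.2297) = -0.1742
φ2=120.0° → target in arm frame (-0.1059, -0.0548)
  A=0.1959, B=-0.2295, C=(l²−L²−A²−y'²−z²)/(2L)=-0.1252
  θ2 = atan2(B,A) + arccos(C/0.3017) = 1.1344
φ3=240.0° → target in arm frame (0.0055, 0.1191)
  A=0.0845, B=-0.2295, C=(l²−L²−A²−y'²−z²)/(2L)=-0.0417
  √(A²+B²)=0.2446;  θ3 = -1.2180+1.7420 ≈ 0.5240

θ₁ = -0.1742, θ₂ = 1.1344, θ₃ = 0.5240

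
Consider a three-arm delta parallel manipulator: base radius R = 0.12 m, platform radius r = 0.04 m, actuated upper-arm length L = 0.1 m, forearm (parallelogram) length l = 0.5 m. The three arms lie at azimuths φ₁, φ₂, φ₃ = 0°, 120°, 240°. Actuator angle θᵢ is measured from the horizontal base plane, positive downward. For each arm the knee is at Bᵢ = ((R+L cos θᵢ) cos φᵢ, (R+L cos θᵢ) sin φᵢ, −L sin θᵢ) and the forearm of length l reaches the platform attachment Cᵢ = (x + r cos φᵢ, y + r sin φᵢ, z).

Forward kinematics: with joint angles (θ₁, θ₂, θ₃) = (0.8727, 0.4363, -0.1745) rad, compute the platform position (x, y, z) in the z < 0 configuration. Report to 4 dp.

centre 1 = (0.1443·cos0.0°, 0.1443·sin0.0°, -0.0766) = (0.1443, 0.0000, -0.0766)
φ2=120.0°: virtual centre (-0.0853, 0.1478, -0.0423), radius l
centre 3 = (0.1785·cos240.0°, 0.1785·sin240.0°, 0.0174) = (-0.0892, -0.1546, 0.0174)
eliminate P² terms by subtracting sphere 1 from 2 and 3
plane₁₂: -0.4592x+0.2955y+0.0687z = 0.0042
det = 0.2800;  x = -0.0104+0.2742z,  y = -0.0019+0.1936z
quadratic in z: (1.1127)z²+(0.0676)z+(-0.2202)=0, √Δ=0.9923 → z ∈ {-0.4763, 0.4155}; z = -0.4763 (taking z<0)
x = -0.1410, y = -0.0942

(-0.1410, -0.0942, -0.4763)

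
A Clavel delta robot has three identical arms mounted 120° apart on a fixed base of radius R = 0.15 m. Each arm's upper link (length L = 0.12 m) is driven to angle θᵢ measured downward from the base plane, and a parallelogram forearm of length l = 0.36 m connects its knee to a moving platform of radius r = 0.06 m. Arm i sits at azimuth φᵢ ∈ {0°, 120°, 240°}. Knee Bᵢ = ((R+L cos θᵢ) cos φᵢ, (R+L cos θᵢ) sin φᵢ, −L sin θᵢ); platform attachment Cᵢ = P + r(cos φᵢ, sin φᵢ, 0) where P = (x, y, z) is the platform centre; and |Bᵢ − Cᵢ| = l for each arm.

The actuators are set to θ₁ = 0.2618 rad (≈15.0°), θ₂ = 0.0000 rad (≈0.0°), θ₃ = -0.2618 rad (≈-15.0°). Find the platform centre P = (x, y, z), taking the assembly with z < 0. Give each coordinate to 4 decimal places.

φ1=0.0°: virtual centre (0.2059, 0.0000, -0.0311), radius l
φ2=120.0°: virtual centre (-0.1050, 0.1819, 0.0000), radius l
φ3=240.0°: virtual centre (-0.1030, -0.1783, 0.0311), radius l
subtract pairs → two planes through P
plane₁₂: -0.6218x+0.3637y+0.0621z = 0.0007
Cramer: x(z) = -0.0006+0.1508z;  y(z) = 0.0010+0.0871z
into |P−S₁|² = l²: 1.0303z² + 0.0000z + -0.0860 = 0;  Δ = 0.3544;  z = -0.2889 or 0.2889 → z<0 root = -0.2889
x = -0.0442, y = -0.0241

(-0.0442, -0.0241, -0.2889)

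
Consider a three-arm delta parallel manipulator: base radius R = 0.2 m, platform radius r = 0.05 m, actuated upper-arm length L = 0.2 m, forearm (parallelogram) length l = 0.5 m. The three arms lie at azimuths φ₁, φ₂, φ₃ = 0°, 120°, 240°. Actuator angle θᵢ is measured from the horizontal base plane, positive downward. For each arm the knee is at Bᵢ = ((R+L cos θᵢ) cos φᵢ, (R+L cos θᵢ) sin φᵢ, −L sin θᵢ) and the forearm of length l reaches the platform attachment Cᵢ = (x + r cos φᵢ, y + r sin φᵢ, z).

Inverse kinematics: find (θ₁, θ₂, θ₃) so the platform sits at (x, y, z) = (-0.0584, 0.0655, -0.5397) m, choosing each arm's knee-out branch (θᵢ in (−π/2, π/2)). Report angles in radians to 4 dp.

θ₁ = 0.9598, θ₂ = 0.5234, θ₃ = 0.8727

arm 1 (φ=0.0°): x'=-0.0584, y'=0.0655
  A=0.2084, B=-0.5397, C=(l²−L²−A²−y'²−z²)/(2L)=-0.3225
  γ=atan2(-0.5397,0.2084)=-1.2023;  ψ=arccos(-0.5574)=2.1621;  θ1=γ+ψ≈0.9598
arm 2 (φ=120.0°): x'=0.0859, y'=0.0178
  A=0.0641, B=-0.5397, C=(l²−L²−A²−y'²−z²)/(2L)=-0.2142
  √(A²+B²)=0.5435;  θ2 = -1.4526+1.9760 ≈ 0.5234
arm 3 (φ=240.0°): x'=-0.0275, y'=-0.0833
  e−x'=0.1775;  (l²−L²−(e−x')²−y'²−z²)/2L = -0.2993
  √(A²+B²)=0.5681;  θ3 = -1.2530+2.1257 ≈ 0.8727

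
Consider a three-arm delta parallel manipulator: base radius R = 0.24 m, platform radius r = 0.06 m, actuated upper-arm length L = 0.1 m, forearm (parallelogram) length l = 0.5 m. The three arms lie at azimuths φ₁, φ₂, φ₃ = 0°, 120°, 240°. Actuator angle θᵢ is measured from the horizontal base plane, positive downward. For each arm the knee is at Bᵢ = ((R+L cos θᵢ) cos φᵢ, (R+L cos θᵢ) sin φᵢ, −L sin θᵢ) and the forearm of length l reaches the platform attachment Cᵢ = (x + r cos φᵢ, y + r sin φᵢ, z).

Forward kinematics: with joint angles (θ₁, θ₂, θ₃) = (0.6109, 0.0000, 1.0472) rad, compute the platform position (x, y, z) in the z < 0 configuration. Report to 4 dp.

(-0.0074, 0.1109, -0.4638)

S1 = (0.2619·cos0.0°, 0.2619·sin0.0°, -0.0574) = (0.2619, 0.0000, -0.0574)
φ2=120.0°: virtual centre (-0.1400, 0.2425, 0.0000), radius l
S3 = (0.2300·cos240.0°, 0.2300·sin240.0°, -0.0866) = (-0.1150, -0.1992, -0.0866)
eliminate P² terms by subtracting sphere 1 from 2 and 3
plane₁₂: -0.8038x+0.4850y+0.1147z = 0.0065
det = 0.6858;  x = 0.0043+0.0253z,  y = 0.0206+-0.1946z
quadratic in z: (1.0385)z²+(0.0937)z+(-0.1799)=0, √Δ=0.8696 → z ∈ {-0.4638, 0.3736}; z = -0.4638 (taking z<0)
x = -0.0074, y = 0.1109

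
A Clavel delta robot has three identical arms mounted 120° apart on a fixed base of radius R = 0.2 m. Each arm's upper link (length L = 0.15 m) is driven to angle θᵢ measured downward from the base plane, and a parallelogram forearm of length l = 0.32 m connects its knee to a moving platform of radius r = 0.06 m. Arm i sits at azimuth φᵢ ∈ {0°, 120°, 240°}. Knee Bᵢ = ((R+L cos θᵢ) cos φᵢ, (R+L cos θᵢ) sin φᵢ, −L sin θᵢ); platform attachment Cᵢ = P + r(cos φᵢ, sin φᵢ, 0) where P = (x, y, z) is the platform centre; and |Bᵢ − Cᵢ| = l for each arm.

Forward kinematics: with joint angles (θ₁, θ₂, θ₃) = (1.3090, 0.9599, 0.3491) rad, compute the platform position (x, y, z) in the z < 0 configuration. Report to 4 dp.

(-0.0880, -0.0625, -0.3101)

centre 1 = (0.1788·cos0.0°, 0.1788·sin0.0°, -0.1449) = (0.1788, 0.0000, -0.1449)
centre 2 = (0.2260·cos120.0°, 0.2260·sin120.0°, -0.1229) = (-0.1130, 0.1958, -0.1229)
centre 3 = (0.2810·cos240.0°, 0.2810·sin240.0°, -0.0513) = (-0.1405, -0.2433, -0.0513)
|centre ₂|²−|centre ₁|² = 0.0132;  |centre ₃|²−|centre ₁|² = 0.0286
linear system: -0.5837x+0.3915y = 0.0132−0.0440z; -0.6386x+-0.4866y = 0.0286−0.1872z
det = 0.5341;  x = -0.0330+0.1773z,  y = -0.0154+0.1519z
sphere 1 gives Az²+Bz+C=0 with A=1.0545, B=0.2100, C=-0.0363;  B²−4AC=0.1972;  roots -0.3101, 0.1110;  negative root z = -0.3101
x = -0.0880, y = -0.0625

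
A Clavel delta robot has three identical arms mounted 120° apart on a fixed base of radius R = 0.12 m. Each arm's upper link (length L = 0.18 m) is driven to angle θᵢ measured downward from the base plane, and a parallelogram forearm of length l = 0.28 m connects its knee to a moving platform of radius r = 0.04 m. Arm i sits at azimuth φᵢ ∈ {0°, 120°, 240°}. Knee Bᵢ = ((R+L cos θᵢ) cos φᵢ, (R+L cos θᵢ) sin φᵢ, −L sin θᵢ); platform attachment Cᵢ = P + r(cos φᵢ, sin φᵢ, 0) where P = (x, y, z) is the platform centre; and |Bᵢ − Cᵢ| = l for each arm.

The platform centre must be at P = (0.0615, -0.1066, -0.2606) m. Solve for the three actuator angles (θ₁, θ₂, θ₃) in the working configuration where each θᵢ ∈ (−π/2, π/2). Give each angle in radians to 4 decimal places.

φ1=0.0° → target in arm frame (0.0615, -0.1066)
  e−x'=0.0185;  (l²−L²−(e−x')²−y'²−z²)/2L = -0.0934
  √(A²+B²)=0.2613;  θ1 = -1.4999+1.9363 ≈ 0.4364
φ2=120.0° → target in arm frame (-0.1231, 0.0000)
  A cos θ + B sin θ = C:  0.2031·cos θ + -0.2606·sin θ = -0.1754
  θ2 = atan2(B,A) + arccos(C/0.3304) = 1.2217
rotate P by −φ3: (0.0616, 0.1066, -0.2606)
  A cos θ + B sin θ = C:  0.0184·cos θ + -0.2606·sin θ = -0.0934
  θ3 = atan2(B,A) + arccos(C/0.2613) = 0.4360

θ₁ = 0.4364, θ₂ = 1.2217, θ₃ = 0.4360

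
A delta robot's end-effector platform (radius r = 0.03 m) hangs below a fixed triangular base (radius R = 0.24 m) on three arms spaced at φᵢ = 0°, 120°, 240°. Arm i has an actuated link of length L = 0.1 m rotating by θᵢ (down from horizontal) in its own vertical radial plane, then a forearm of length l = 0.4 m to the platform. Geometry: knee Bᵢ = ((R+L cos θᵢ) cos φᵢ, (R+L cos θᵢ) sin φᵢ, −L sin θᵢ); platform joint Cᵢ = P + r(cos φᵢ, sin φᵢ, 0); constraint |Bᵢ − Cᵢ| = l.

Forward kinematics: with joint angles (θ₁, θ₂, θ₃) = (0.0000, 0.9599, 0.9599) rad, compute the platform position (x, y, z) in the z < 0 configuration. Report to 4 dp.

centre 1 = (0.3100·cos0.0°, 0.3100·sin0.0°, 0.0000) = (0.3100, 0.0000, 0.0000)
arm 2 at φ=120.0°: ρ2 = 0.2674;  centre 2 = (-0.1337, 0.2315, -0.0819)
arm 3 at φ=240.0°: ρ3 = 0.2674;  centre 3 = (-0.1337, -0.2315, -0.0819)
eliminate P² terms by subtracting sphere 1 from 2 and 3
plane₁₂: -0.8874x+0.4631y+-0.1638z = -0.0179
det = 0.8218;  x = 0.0202+-0.1846z,  y = 0.0000+0.0000z
sphere 1 gives Az²+Bz+C=0 with A=1.0341, B=0.1070, C=-0.0760;  B²−4AC=0.3258;  roots -0.3277, 0.2243;  negative root z = -0.3277
x = 0.0807, y = 0.0000

(0.0807, 0.0000, -0.3277)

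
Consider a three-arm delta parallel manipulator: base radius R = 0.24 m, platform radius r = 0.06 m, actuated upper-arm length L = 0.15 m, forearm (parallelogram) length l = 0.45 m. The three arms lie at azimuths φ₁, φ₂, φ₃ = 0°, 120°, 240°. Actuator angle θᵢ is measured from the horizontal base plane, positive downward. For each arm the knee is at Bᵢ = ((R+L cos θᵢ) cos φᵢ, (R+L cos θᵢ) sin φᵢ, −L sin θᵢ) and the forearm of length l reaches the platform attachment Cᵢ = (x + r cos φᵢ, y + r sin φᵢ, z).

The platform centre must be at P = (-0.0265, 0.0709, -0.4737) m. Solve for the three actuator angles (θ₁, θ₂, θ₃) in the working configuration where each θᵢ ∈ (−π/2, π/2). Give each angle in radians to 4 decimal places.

θ₁ = 1.0469, θ₂ = 0.6110, θ₃ = 1.1343

arm 1 (φ=0.0°): x'=-0.0265, y'=0.0709
  e−x'=0.2065;  (l²−L²−(e−x')²−y'²−z²)/2L = -0.3069
  θ1 = atan2(B,A) + arccos(C/0.5168) = 1.0469
rotate P by −φ2: (0.0747, -0.0125, -0.4737)
  A cos θ + B sin θ = C:  0.1053·cos θ + -0.4737·sin θ = -0.1855
  √(A²+B²)=0.4853;  θ2 = -1.3520+1.9630 ≈ 0.6110
rotate P by −φ3: (-0.0482, -0.0584, -0.4737)
  A=0.2282, B=-0.4737, C=(l²−L²−A²−y'²−z²)/(2L)=-0.3329
  θ3 = atan2(B,A) + arccos(C/0.5258) = 1.1343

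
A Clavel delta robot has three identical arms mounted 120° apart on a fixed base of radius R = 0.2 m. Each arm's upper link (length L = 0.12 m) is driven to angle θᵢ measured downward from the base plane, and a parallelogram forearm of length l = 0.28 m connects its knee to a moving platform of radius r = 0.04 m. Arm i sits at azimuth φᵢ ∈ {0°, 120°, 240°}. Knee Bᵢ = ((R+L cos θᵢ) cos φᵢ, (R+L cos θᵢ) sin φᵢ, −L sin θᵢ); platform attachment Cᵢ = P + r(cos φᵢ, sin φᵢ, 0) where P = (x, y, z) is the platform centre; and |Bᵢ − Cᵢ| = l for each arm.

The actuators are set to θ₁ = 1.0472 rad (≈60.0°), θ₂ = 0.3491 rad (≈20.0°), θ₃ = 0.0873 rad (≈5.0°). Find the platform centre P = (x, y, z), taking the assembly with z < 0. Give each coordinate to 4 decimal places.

(-0.0567, -0.0112, -0.1453)

arm 1 at φ=0.0°: ρ1 = 0.2200;  S1 = (0.2200, 0.0000, -0.1039)
S2 = (0.2728·cos120.0°, 0.2728·sin120.0°, -0.0410) = (-0.1364, 0.2362, -0.0410)
S3 = (0.2795·cos240.0°, 0.2795·sin240.0°, -0.0105) = (-0.1398, -0.2421, -0.0105)
subtract pairs → two planes through P
[-0.7128 0.4724 0.1258]·P = 0.0169;  [-0.7195 -0.4842 0.1869]·P = 0.0191
det = 0.6850;  x = -0.0251+0.2178z,  y = -0.0021+0.0624z
sphere 1 gives Az²+Bz+C=0 with A=1.0513, B=0.1008, C=-0.0075;  B²−4AC=0.0419;  roots -0.1453, 0.0493;  negative root z = -0.1453
x = -0.0567, y = -0.0112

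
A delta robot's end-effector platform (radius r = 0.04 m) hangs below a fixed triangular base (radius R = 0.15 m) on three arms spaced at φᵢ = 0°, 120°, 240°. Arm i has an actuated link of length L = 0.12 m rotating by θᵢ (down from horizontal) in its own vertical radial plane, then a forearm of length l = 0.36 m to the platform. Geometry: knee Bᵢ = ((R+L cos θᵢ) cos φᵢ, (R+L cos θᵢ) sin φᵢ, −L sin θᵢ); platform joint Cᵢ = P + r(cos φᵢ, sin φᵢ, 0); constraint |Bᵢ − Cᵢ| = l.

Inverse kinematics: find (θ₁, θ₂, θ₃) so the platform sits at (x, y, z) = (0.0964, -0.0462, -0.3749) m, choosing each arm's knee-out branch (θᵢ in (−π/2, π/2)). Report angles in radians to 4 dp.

θ₁ = 0.3486, θ₂ = 1.2218, θ₃ = 0.8725

arm 1 (φ=0.0°): x'=0.0964, y'=-0.0462
  e−x'=0.0136;  (l²−L²−(e−x')²−y'²−z²)/2L = -0.1153
  γ=atan2(-0.3749,0.0136)=-1.5345;  ψ=arccos(-0.3073)=1.8832;  θ1=γ+ψ≈0.3486
rotate P by −φ2: (-0.0882, -0.0604, -0.3749)
  A cos θ + B sin θ = C:  0.1982·cos θ + -0.3749·sin θ = -0.2845
  γ=atan2(-0.3749,0.1982)=-1.0845;  ψ=arccos(-0.6709)=2.3062;  θ2=γ+ψ≈1.2218
rotate P by −φ3: (-0.0082, 0.1066, -0.3749)
  e−x'=0.1182;  (l²−L²−(e−x')²−y'²−z²)/2L = -0.2112
  θ3 = atan2(B,A) + arccos(C/0.3931) = 0.8725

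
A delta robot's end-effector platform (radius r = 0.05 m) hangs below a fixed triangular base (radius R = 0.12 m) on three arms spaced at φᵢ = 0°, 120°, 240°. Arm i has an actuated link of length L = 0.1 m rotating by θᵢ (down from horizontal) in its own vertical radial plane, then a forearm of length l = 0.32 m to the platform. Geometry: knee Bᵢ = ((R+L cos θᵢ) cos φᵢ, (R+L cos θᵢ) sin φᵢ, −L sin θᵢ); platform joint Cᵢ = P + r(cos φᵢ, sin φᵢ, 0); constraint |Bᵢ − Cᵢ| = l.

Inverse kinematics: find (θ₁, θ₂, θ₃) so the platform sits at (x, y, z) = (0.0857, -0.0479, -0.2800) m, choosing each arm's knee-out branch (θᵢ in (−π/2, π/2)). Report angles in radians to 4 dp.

θ₁ = -0.2618, θ₂ = 0.6980, θ₃ = 0.2622

arm 1 (φ=0.0°): x'=0.0857, y'=-0.0479
  A cos θ + B sin θ = C:  -0.0157·cos θ + -0.2800·sin θ = 0.0573
  γ=atan2(-0.2800,-0.0157)=-1.6268;  ψ=arccos(0.2043)=1.3650;  θ1=γ+ψ≈-0.2618
φ2=120.0° → target in arm frame (-0.0843, -0.0503)
  A=0.1543, B=-0.2800, C=(l²−L²−A²−y'²−z²)/(2L)=-0.0617
  γ=atan2(-0.2800,0.1543)=-1.0670;  ψ=arccos(-0.1931)=1.7651;  θ2=γ+ψ≈0.6980
arm 3 (φ=240.0°): x'=-0.0014, y'=0.0982
  A cos θ + B sin θ = C:  0.0714·cos θ + -0.2800·sin θ = -0.0037
  √(A²+B²)=0.2890;  θ3 = -1.3212+1.5834 ≈ 0.2622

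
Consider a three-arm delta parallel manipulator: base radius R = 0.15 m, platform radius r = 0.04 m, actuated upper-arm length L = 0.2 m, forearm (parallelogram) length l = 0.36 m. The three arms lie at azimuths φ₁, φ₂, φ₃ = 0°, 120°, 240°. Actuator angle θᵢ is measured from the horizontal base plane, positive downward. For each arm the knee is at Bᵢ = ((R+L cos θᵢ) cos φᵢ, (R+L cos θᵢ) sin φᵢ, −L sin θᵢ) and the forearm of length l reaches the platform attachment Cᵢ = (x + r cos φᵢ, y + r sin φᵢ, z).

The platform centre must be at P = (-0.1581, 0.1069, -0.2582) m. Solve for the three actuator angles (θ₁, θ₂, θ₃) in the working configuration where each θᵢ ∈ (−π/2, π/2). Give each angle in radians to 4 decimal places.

θ₁ = 1.2217, θ₂ = -0.3491, θ₃ = 0.6984

φ1=0.0° → target in arm frame (-0.1581, 0.1069)
  e−x'=0.2681;  (l²−L²−(e−x')²−y'²−z²)/2L = -0.1509
  θ1 = atan2(B,A) + arccos(C/0.3722) = 1.2217
rotate P by −φ2: (0.1716, 0.0835, -0.2582)
  A=-0.0616, B=-0.2582, C=(l²−L²−A²−y'²−z²)/(2L)=0.0304
  γ=atan2(-0.2582,-0.0616)=-1.8051;  ψ=arccos(0.1146)=1.4560;  θ2=γ+ψ≈-0.3491
φ3=240.0° → target in arm frame (-0.0135, -0.1904)
  A cos θ + B sin θ = C:  0.1235·cos θ + -0.2582·sin θ = -0.0714
  γ=atan2(-0.2582,0.1235)=-1.1246;  ψ=arccos(-0.2495)=1.8230;  θ3=γ+ψ≈0.6984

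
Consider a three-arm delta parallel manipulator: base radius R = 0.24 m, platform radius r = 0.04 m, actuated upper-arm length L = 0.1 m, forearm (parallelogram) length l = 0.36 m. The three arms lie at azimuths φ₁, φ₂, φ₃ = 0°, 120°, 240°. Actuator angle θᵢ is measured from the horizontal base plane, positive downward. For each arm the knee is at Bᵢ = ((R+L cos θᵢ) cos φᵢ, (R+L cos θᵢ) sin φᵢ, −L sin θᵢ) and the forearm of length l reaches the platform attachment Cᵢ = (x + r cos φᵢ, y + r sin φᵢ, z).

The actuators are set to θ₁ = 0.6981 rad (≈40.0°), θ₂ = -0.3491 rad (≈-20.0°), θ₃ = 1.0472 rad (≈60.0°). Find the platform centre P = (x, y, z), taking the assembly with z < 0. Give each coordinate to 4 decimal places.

(-0.0174, 0.0832, -0.2546)

arm 1 at φ=0.0°: ρ1 = 0.2766;  centre 1 = (0.2766, 0.0000, -0.0643)
arm 2 at φ=120.0°: ρ2 = 0.2940;  centre 2 = (-0.1470, 0.2546, 0.0342)
arm 3 at φ=240.0°: ρ3 = 0.2500;  centre 3 = (-0.1250, -0.2165, -0.0866)
|centre ₂|²−|centre ₁|² = 0.0069;  |centre ₃|²−|centre ₁|² = -0.0106
linear system: -0.8472x+0.5092y = 0.0069−0.1970z; -0.8032x+-0.4330y = -0.0106−-0.0447z
Cramer: x(z) = 0.0031+0.0806z;  y(z) = 0.0188-0.2527z
quadratic in z: (1.0703)z²+(0.0749)z+(-0.0503)=0, √Δ=0.4701 → z ∈ {-0.2546, 0.1846}; z = -0.2546 (taking z<0)
x = -0.0174, y = 0.0832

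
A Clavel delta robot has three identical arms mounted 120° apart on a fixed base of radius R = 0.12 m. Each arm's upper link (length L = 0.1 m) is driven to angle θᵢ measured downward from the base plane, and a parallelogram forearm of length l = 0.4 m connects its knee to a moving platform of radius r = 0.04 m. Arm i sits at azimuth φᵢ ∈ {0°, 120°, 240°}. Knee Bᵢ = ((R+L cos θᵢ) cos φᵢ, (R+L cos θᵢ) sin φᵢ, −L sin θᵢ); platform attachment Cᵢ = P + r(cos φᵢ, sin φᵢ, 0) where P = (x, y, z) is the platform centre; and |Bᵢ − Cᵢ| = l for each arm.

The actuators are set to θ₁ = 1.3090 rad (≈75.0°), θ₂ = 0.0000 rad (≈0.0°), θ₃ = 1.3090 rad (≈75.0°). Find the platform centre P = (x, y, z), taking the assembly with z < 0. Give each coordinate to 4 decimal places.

(-0.0956, 0.1656, -0.3998)

arm 1 at φ=0.0°: ρ1 = 0.1059;  O1 = (0.1059, 0.0000, -0.0966)
φ2=120.0°: virtual centre (-0.0900, 0.1559, 0.0000), radius l
O3 = (0.1059·cos240.0°, 0.1059·sin240.0°, -0.0966) = (-0.0529, -0.0917, -0.0966)
subtract pairs → two planes through P
[-0.3918 0.3118 0.1932]·P = 0.0119;  [-0.3176 -0.1834 0.0000]·P = 0.0000
det = 0.1709;  x = -0.0127+0.2073z,  y = 0.0220+-0.3591z
into |P−O₁|² = l²: 1.1719z² + 0.1282z + -0.1361 = 0;  Δ = 0.6545;  z = -0.3998 or 0.2905 → z<0 root = -0.3998
x = -0.0956, y = 0.1656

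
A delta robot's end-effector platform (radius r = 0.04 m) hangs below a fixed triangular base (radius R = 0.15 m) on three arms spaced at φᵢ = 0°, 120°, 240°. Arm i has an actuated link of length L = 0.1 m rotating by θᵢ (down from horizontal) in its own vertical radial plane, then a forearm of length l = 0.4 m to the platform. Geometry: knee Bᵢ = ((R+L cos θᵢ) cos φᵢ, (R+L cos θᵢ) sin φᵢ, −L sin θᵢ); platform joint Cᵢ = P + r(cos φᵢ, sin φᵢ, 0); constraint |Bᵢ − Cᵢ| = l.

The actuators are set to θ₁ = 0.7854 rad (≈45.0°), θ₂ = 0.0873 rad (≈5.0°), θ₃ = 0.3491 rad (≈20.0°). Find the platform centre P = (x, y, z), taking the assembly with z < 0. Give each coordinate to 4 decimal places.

(-0.0752, 0.0280, -0.3769)

centre 1 = (0.1807·cos0.0°, 0.1807·sin0.0°, -0.0707) = (0.1807, 0.0000, -0.0707)
centre 2 = (0.2096·cos120.0°, 0.2096·sin120.0°, -0.0087) = (-0.1048, 0.1815, -0.0087)
φ3=240.0°: virtual centre (-0.1020, -0.1766, -0.0342), radius l
|centre ₂|²−|centre ₁|² = 0.0064;  |centre ₃|²−|centre ₁|² = 0.0051
linear system: -0.5710x+0.3631y = 0.0064−0.1240z; -0.5654x+-0.3533y = 0.0051−0.0730z
Cramer: x(z) = -0.0101+0.1727z;  y(z) = 0.0017-0.0698z
quadratic in z: (1.0347)z²+(0.0753)z+(-0.1186)=0, √Δ=0.7046 → z ∈ {-0.3769, 0.3041}; z = -0.3769 (taking z<0)
x = -0.0752, y = 0.0280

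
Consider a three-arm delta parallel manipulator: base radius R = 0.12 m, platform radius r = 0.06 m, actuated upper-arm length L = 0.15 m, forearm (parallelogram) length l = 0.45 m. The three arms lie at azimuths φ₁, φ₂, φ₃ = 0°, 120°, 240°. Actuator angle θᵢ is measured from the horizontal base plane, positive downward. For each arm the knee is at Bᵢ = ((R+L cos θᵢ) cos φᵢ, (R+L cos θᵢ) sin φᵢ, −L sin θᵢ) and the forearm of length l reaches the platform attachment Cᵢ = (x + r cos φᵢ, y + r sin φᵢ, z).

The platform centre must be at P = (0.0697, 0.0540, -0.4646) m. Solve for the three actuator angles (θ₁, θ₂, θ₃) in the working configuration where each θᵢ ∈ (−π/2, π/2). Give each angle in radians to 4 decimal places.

θ₁ = 0.2616, θ₂ = 0.4361, θ₃ = 0.6979

arm 1 (φ=0.0°): x'=0.0697, y'=0.0540
  A cos θ + B sin θ = C:  -0.0097·cos θ + -0.4646·sin θ = -0.1295
  θ1 = atan2(B,A) + arccos(C/0.4647) = 0.2616
arm 2 (φ=120.0°): x'=0.0119, y'=-0.0874
  e−x'=0.0481;  (l²−L²−(e−x')²−y'²−z²)/2L = -0.1527
  θ2 = atan2(B,A) + arccos(C/0.4671) = 0.4361
arm 3 (φ=240.0°): x'=-0.0816, y'=0.0334
  A=0.1416, B=-0.4646, C=(l²−L²−A²−y'²−z²)/(2L)=-0.1901
  √(A²+B²)=0.4857;  θ3 = -1.2749+1.9729 ≈ 0.6979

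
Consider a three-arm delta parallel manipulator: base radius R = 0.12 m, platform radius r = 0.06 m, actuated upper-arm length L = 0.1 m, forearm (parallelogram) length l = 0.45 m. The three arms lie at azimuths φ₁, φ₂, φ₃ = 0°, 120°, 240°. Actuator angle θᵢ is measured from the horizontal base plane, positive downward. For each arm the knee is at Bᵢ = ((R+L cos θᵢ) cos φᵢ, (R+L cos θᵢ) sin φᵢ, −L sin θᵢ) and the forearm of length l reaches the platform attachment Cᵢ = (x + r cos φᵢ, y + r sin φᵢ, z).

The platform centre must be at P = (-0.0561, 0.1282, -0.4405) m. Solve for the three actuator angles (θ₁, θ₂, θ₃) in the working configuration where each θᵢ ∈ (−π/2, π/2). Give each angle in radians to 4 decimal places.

θ₁ = 0.6102, θ₂ = -0.0877, θ₃ = 0.6976

rotate P by −φ1: (-0.0561, 0.1282, -0.4405)
  A cos θ + B sin θ = C:  0.1161·cos θ + -0.4405·sin θ = -0.1573
  γ=atan2(-0.4405,0.1161)=-1.3131;  ψ=arccos(-0.3452)=1.9233;  θ1=γ+ψ≈0.6102
rotate P by −φ2: (0.1391, -0.0155, -0.4405)
  e−x'=-0.0791;  (l²−L²−(e−x')²−y'²−z²)/2L = -0.0402
  θ2 = atan2(B,A) + arccos(C/0.4475) = -0.0877
φ3=240.0° → target in arm frame (-0.0830, -0.1127)
  A cos θ + B sin θ = C:  0.1430·cos θ + -0.4405·sin θ = -0.1734
  θ3 = atan2(B,A) + arccos(C/0.4631) = 0.6976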